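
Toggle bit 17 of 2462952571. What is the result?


2462952571 ^ (1 << 17) = 2462952571 ^ 131072 = 2463083643

2463083643


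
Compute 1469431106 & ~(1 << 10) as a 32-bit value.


1469431106 & ~(1 << 10) = 1469430082

1469430082


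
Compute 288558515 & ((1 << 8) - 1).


288558515 & 255 = 179

179


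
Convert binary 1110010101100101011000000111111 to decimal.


1110010101100101011000000111111 in decimal = 1924313151

1924313151


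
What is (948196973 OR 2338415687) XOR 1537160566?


Step 1: 948196973 | 2338415687 = 3152377455
Step 2: 3152377455 ^ 1537160566 = 3766108953

3766108953


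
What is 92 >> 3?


0b1011100 >> 3 = 0b1011 = 11

11


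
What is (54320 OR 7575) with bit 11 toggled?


Step 1: 54320 | 7575 = 56759
Step 2: 56759 ^ (1 << 11) = 56759 ^ 2048 = 54711

54711


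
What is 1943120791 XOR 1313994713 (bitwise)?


0b1110011110100011010101110010111 ^ 0b1001110010100011111011111011001 = 0b111101100000000101110001001110 = 1031822414

1031822414


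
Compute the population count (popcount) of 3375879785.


0b11001001001101111101011001101001 has 18 set bits

18


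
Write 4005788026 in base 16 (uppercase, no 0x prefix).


4005788026 = EEC3797A hex

EEC3797A


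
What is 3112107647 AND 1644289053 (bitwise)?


0b10111001011111101111111001111111 & 0b1100010000000011101110000011101 = 0b100000000000001101110000011101 = 536927261

536927261


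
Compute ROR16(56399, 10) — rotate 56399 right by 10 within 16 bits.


Rotate 0b1101110001001111 right by 10 (16-bit) = 0b1001111110111 = 5111

5111


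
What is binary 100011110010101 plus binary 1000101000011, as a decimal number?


100011110010101 + 1000101000011 = 101100011011000 = 22744

22744


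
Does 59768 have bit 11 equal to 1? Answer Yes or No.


0b1110100101111000, bit 11 = 1. Yes

Yes


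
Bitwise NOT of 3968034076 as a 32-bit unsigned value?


~0b11101100100000110110010100011100 = 0b10011011111001001101011100011 = 326933219 (32-bit unsigned)

326933219


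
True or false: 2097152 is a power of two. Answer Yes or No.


0b1000000000000000000000. Only one bit set => Yes

Yes


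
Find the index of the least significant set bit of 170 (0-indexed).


0b10101010. Lowest set bit at position 1

1


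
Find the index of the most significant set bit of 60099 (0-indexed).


0b1110101011000011. Highest set bit at position 15

15


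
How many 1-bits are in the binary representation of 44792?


0b1010111011111000 has 10 set bits

10


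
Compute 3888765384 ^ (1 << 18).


3888765384 ^ (1 << 18) = 3888765384 ^ 262144 = 3889027528

3889027528


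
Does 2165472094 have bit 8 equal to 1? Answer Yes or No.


0b10000001000100100111101101011110, bit 8 = 1. Yes

Yes


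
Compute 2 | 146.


0b10 | 0b10010010 = 0b10010010 = 146

146


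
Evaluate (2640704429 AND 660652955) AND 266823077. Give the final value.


Step 1: 2640704429 & 660652955 = 90227593
Step 2: 90227593 & 266823077 = 90194305

90194305


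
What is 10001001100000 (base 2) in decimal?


10001001100000 in decimal = 8800

8800


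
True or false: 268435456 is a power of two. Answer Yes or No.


0b10000000000000000000000000000. Only one bit set => Yes

Yes


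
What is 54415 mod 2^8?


54415 & 255 = 143

143


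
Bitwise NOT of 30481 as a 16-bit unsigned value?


~0b111011100010001 = 0b1000100011101110 = 35054 (16-bit unsigned)

35054


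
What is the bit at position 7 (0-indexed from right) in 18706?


0b100100100010010, position 7 = 0

0


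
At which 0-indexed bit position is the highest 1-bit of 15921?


0b11111000110001. Highest set bit at position 13

13


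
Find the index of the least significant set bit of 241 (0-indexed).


0b11110001. Lowest set bit at position 0

0


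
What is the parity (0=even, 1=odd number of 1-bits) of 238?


0b11101110 has 6 ones => parity 0

0


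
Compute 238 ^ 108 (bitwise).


0b11101110 ^ 0b1101100 = 0b10000010 = 130

130


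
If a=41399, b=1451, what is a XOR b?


41399 ^ 1451 = 42012

42012


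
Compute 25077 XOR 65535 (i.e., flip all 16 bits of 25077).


25077 ^ 65535 = 40458

40458


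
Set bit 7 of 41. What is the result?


41 | (1 << 7) = 41 | 128 = 169

169


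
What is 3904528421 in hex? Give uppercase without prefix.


3904528421 = E8BA6025 hex

E8BA6025


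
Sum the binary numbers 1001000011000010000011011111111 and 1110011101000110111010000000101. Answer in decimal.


1001000011000010000011011111111 + 1110011101000110111010000000101 = 10111100000001000111101100000100 = 3154410244

3154410244


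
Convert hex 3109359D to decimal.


3109359D hex = 822687133 decimal

822687133


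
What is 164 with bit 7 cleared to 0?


164 & ~(1 << 7) = 36

36


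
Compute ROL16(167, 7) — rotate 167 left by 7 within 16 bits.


Rotate 0b10100111 left by 7 (16-bit) = 0b101001110000000 = 21376

21376


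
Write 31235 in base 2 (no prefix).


31235 = 111101000000011 in binary

111101000000011


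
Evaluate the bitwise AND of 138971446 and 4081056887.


0b1000010010001000100100110110 & 0b11110011001111111111110001110111 = 0b10001000100000110110 = 559158

559158


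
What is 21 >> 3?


0b10101 >> 3 = 0b10 = 2

2


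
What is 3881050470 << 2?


0b11100111010101000010000101100110 << 2 = 0b1110011101010100001000010110011000 = 15524201880

15524201880


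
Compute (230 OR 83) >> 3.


Step 1: 230 | 83 = 247
Step 2: 247 >> 3 = 30

30


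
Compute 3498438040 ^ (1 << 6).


3498438040 ^ (1 << 6) = 3498438040 ^ 64 = 3498438104

3498438104


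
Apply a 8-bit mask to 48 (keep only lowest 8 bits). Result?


48 & 255 = 48

48


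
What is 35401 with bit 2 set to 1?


35401 | (1 << 2) = 35401 | 4 = 35405

35405


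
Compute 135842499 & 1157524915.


0b1000000110001100101011000011 & 0b1000100111111100110110110110011 = 0b110000100100010000011 = 1591427

1591427


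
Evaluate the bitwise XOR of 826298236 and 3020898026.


0b110001010000000100111101111100 ^ 0b10110100000011110011111011101010 = 0b10000101010011110111000110010110 = 2236576150

2236576150


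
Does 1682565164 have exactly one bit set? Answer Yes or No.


0b1100100010010011110100000101100. Multiple bits set => No

No


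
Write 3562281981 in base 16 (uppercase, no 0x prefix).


3562281981 = D4541BFD hex

D4541BFD


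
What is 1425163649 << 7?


0b1010100111100100100010110000001 << 7 = 0b10101001111001001000101100000010000000 = 182420947072

182420947072


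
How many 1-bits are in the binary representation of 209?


0b11010001 has 4 set bits

4


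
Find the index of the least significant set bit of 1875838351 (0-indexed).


0b1101111110011110000010110001111. Lowest set bit at position 0

0


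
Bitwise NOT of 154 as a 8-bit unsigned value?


~0b10011010 = 0b1100101 = 101 (8-bit unsigned)

101


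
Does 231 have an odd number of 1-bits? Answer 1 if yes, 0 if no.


0b11100111 has 6 ones => parity 0

0


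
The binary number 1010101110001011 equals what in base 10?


1010101110001011 in decimal = 43915

43915


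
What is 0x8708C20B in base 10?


8708C20B hex = 2265498123 decimal

2265498123


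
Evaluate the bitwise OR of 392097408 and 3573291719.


0b10111010111101110111010000000 | 0b11010100111111000001101011000111 = 0b11010111111111101111111011000111 = 3623812807

3623812807


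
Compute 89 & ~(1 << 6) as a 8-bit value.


89 & ~(1 << 6) = 25

25


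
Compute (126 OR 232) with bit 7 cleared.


Step 1: 126 | 232 = 254
Step 2: 254 & ~(1 << 7) = 126

126


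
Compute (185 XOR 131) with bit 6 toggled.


Step 1: 185 ^ 131 = 58
Step 2: 58 ^ (1 << 6) = 58 ^ 64 = 122

122


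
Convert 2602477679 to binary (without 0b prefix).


2602477679 = 10011011000111101010100001101111 in binary

10011011000111101010100001101111


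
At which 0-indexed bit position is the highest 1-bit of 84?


0b1010100. Highest set bit at position 6

6


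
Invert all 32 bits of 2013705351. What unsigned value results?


2013705351 ^ 4294967295 = 2281261944

2281261944


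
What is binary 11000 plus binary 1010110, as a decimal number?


11000 + 1010110 = 1101110 = 110

110


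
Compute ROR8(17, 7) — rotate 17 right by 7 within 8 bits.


Rotate 0b10001 right by 7 (8-bit) = 0b100010 = 34

34


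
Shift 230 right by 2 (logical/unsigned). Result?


0b11100110 >> 2 = 0b111001 = 57

57


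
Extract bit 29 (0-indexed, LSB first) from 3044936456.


0b10110101011111100000101100001000, position 29 = 1

1


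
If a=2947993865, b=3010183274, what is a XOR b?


2947993865 ^ 3010183274 = 484249955

484249955


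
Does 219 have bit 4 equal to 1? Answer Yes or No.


0b11011011, bit 4 = 1. Yes

Yes


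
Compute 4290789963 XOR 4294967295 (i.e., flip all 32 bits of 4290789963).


4290789963 ^ 4294967295 = 4177332

4177332


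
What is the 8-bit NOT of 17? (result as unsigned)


~0b10001 = 0b11101110 = 238 (8-bit unsigned)

238


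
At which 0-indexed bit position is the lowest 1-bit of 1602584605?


0b1011111100001011000000000011101. Lowest set bit at position 0

0


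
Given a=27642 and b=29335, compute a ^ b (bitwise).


27642 ^ 29335 = 6509

6509


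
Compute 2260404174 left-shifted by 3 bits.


0b10000110101110110000011111001110 << 3 = 0b10000110101110110000011111001110000 = 18083233392

18083233392


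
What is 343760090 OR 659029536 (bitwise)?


0b10100011111010101110011011010 | 0b100111010001111111111000100000 = 0b110111011111111111111011111010 = 931135226

931135226


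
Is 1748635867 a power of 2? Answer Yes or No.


0b1101000001110100001000011011011. Multiple bits set => No

No


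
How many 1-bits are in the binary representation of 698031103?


0b101001100110110001101111111111 has 20 set bits

20


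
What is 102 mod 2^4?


102 & 15 = 6

6


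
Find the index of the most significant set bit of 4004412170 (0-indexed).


0b11101110101011100111101100001010. Highest set bit at position 31

31


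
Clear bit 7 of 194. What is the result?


194 & ~(1 << 7) = 66

66


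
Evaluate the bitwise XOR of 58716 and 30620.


0b1110010101011100 ^ 0b111011110011100 = 0b1001001011000000 = 37568

37568


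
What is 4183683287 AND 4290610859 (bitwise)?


0b11111001010111011111000011010111 & 0b11111111101111011000011010101011 = 0b11111001000111011000000010000011 = 4179460227

4179460227


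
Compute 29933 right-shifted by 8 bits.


0b111010011101101 >> 8 = 0b1110100 = 116

116


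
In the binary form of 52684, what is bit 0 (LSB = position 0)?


0b1100110111001100, position 0 = 0

0


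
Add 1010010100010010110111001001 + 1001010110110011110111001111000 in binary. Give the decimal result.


1010010100010010110111001001 + 1001010110110011110111001111000 = 1010101001010110001110001000001 = 1428888641

1428888641


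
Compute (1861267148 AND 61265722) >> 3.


Step 1: 1861267148 & 61265722 = 44074504
Step 2: 44074504 >> 3 = 5509313

5509313


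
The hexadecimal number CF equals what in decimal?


CF hex = 207 decimal

207


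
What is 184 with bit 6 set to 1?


184 | (1 << 6) = 184 | 64 = 248

248


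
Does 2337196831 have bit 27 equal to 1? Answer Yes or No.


0b10001011010011101100101100011111, bit 27 = 1. Yes

Yes


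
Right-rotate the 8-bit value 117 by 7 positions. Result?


Rotate 0b1110101 right by 7 (8-bit) = 0b11101010 = 234

234


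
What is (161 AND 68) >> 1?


Step 1: 161 & 68 = 0
Step 2: 0 >> 1 = 0

0


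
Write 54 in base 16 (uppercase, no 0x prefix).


54 = 36 hex

36


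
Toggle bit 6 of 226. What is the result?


226 ^ (1 << 6) = 226 ^ 64 = 162

162


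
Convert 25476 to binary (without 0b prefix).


25476 = 110001110000100 in binary

110001110000100


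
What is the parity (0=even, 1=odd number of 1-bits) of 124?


0b1111100 has 5 ones => parity 1

1


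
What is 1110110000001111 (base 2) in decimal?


1110110000001111 in decimal = 60431

60431


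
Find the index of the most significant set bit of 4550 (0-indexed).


0b1000111000110. Highest set bit at position 12

12


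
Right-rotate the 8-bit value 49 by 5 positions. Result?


Rotate 0b110001 right by 5 (8-bit) = 0b10001001 = 137

137


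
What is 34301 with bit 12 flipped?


34301 ^ (1 << 12) = 34301 ^ 4096 = 38397

38397


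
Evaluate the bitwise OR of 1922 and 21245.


0b11110000010 | 0b101001011111101 = 0b101011111111111 = 22527

22527


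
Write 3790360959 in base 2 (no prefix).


3790360959 = 11100001111011000101000101111111 in binary

11100001111011000101000101111111


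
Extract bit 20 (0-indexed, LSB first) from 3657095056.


0b11011001111110101101011110010000, position 20 = 1

1


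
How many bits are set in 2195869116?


0b10000010111000100100110110111100 has 15 set bits

15


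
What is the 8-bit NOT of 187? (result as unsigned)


~0b10111011 = 0b1000100 = 68 (8-bit unsigned)

68


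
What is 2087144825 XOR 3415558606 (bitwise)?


0b1111100011001110100110101111001 ^ 0b11001011100101010100100111001110 = 0b10110111111100100000010010110111 = 3086091447

3086091447


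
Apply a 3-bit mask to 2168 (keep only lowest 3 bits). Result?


2168 & 7 = 0

0


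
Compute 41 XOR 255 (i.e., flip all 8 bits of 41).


41 ^ 255 = 214

214


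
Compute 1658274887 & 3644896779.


0b1100010110101110100010001000111 & 0b11011001010000001011011000001011 = 0b1000000010000000000010000000011 = 1077937155

1077937155


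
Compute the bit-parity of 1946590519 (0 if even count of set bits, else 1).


0b1110100000001101001110100110111 has 16 ones => parity 0

0


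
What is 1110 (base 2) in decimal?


1110 in decimal = 14

14


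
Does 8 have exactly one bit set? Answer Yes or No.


0b1000. Only one bit set => Yes

Yes


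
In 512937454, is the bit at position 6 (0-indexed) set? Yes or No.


0b11110100100101100110111101110, bit 6 = 1. Yes

Yes


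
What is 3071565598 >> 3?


0b10110111000101000101111100011110 >> 3 = 0b10110111000101000101111100011 = 383945699

383945699


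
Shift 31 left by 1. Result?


0b11111 << 1 = 0b111110 = 62

62


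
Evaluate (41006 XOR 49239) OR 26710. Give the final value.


Step 1: 41006 ^ 49239 = 24697
Step 2: 24697 | 26710 = 26751

26751


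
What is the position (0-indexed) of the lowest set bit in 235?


0b11101011. Lowest set bit at position 0

0


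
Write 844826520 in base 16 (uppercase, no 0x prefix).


844826520 = 325B0798 hex

325B0798


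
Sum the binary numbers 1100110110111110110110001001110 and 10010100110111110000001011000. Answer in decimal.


1100110110111110110110001001110 + 10010100110111110000001011000 = 1111001011110110100110010100110 = 2038123686

2038123686


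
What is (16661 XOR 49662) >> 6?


Step 1: 16661 ^ 49662 = 33003
Step 2: 33003 >> 6 = 515

515


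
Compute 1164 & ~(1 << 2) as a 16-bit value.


1164 & ~(1 << 2) = 1160

1160


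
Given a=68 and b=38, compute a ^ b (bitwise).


68 ^ 38 = 98

98


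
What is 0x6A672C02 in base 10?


6A672C02 hex = 1785146370 decimal

1785146370


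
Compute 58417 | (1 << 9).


58417 | (1 << 9) = 58417 | 512 = 58929

58929


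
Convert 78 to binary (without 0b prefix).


78 = 1001110 in binary

1001110


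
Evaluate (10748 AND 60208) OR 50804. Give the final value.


Step 1: 10748 & 60208 = 10544
Step 2: 10544 | 50804 = 61300

61300


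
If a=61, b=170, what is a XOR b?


61 ^ 170 = 151

151


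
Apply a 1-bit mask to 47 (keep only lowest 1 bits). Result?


47 & 1 = 1

1


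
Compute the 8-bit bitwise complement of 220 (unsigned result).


~0b11011100 = 0b100011 = 35 (8-bit unsigned)

35


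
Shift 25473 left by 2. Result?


0b110001110000001 << 2 = 0b11000111000000100 = 101892

101892


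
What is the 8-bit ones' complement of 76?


76 ^ 255 = 179

179


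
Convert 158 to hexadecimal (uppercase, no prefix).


158 = 9E hex

9E


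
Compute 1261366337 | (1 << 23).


1261366337 | (1 << 23) = 1261366337 | 8388608 = 1269754945

1269754945


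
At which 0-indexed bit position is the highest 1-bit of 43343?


0b1010100101001111. Highest set bit at position 15

15


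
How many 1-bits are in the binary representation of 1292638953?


0b1001101000011000001101011101001 has 14 set bits

14


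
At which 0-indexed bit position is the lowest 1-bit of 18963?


0b100101000010011. Lowest set bit at position 0

0


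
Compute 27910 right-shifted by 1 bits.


0b110110100000110 >> 1 = 0b11011010000011 = 13955

13955


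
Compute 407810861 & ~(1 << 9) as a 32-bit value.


407810861 & ~(1 << 9) = 407810349

407810349


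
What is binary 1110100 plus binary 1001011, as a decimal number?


1110100 + 1001011 = 10111111 = 191

191


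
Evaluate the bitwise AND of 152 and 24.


0b10011000 & 0b11000 = 0b11000 = 24

24


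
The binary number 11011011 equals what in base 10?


11011011 in decimal = 219

219


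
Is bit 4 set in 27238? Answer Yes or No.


0b110101001100110, bit 4 = 0. No

No


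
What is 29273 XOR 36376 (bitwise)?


0b111001001011001 ^ 0b1000111000011000 = 0b1111110001000001 = 64577

64577


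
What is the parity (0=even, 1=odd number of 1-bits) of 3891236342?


0b11100111111011111000110111110110 has 23 ones => parity 1

1


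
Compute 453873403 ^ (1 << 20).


453873403 ^ (1 << 20) = 453873403 ^ 1048576 = 454921979

454921979


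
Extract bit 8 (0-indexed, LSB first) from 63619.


0b1111100010000011, position 8 = 0

0


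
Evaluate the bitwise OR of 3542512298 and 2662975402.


0b11010011001001100111001010101010 | 0b10011110101110011100011110101010 = 0b11011111101111111111011110101010 = 3753899946

3753899946


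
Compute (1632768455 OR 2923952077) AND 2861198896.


Step 1: 1632768455 | 2923952077 = 4015519695
Step 2: 4015519695 & 2861198896 = 2852283904

2852283904


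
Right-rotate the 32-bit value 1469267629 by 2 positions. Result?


Rotate 0b1010111100100110011111010101101 right by 2 (32-bit) = 0b1010101111001001100111110101011 = 1441058731

1441058731


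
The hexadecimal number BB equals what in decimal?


BB hex = 187 decimal

187


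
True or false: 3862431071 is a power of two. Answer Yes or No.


0b11100110001110000000010101011111. Multiple bits set => No

No


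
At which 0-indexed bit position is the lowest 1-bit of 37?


0b100101. Lowest set bit at position 0

0


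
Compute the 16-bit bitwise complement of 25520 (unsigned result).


~0b110001110110000 = 0b1001110001001111 = 40015 (16-bit unsigned)

40015


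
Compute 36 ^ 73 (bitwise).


0b100100 ^ 0b1001001 = 0b1101101 = 109

109


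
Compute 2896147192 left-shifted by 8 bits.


0b10101100100111111011001011111000 << 8 = 0b1010110010011111101100101111100000000000 = 741413681152

741413681152


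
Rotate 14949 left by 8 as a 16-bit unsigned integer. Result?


Rotate 0b11101001100101 left by 8 (16-bit) = 0b110010100111010 = 25914

25914


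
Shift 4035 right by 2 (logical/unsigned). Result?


0b111111000011 >> 2 = 0b1111110000 = 1008

1008


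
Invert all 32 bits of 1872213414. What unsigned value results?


1872213414 ^ 4294967295 = 2422753881

2422753881


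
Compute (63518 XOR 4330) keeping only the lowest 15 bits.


Step 1: 63518 ^ 4330 = 59636
Step 2: 59636 & 32767 = 26868

26868


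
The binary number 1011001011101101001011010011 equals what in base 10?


1011001011101101001011010011 in decimal = 187618003

187618003


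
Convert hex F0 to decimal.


F0 hex = 240 decimal

240


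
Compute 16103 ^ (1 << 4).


16103 ^ (1 << 4) = 16103 ^ 16 = 16119

16119


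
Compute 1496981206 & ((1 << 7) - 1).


1496981206 & 127 = 86

86


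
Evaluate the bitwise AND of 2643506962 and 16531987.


0b10011101100100001011011100010010 & 0b111111000100001000010011 = 0b100100000000001000010010 = 9437714

9437714


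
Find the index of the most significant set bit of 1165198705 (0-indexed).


0b1000101011100111000010101110001. Highest set bit at position 30

30


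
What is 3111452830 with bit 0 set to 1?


3111452830 | (1 << 0) = 3111452830 | 1 = 3111452831

3111452831


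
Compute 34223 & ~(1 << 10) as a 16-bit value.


34223 & ~(1 << 10) = 33199

33199


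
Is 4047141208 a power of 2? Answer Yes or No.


0b11110001001110100111100101011000. Multiple bits set => No

No


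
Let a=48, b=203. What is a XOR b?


48 ^ 203 = 251

251


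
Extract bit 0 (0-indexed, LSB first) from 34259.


0b1000010111010011, position 0 = 1

1


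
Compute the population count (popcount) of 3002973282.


0b10110010111111011011110001100010 has 19 set bits

19


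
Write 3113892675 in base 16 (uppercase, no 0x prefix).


3113892675 = B99A3B43 hex

B99A3B43


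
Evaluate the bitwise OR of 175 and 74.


0b10101111 | 0b1001010 = 0b11101111 = 239

239


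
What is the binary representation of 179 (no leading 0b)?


179 = 10110011 in binary

10110011


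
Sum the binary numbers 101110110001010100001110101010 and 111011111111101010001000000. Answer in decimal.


101110110001010100001110101010 + 111011111111101010001000000 = 110110010001010001011111101010 = 910497770

910497770


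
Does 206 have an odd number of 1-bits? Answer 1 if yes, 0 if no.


0b11001110 has 5 ones => parity 1

1


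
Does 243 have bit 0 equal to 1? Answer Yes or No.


0b11110011, bit 0 = 1. Yes

Yes


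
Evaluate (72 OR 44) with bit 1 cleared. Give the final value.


Step 1: 72 | 44 = 108
Step 2: 108 & ~(1 << 1) = 108

108


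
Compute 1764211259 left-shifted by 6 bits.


0b1101001001001111011101000111011 << 6 = 0b1101001001001111011101000111011000000 = 112909520576

112909520576


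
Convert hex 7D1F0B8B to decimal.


7D1F0B8B hex = 2099186571 decimal

2099186571


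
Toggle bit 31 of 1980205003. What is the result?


1980205003 ^ (1 << 31) = 1980205003 ^ 2147483648 = 4127688651

4127688651


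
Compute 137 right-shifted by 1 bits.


0b10001001 >> 1 = 0b1000100 = 68

68


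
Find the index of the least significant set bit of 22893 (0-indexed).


0b101100101101101. Lowest set bit at position 0

0


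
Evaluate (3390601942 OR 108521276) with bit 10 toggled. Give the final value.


Step 1: 3390601942 | 108521276 = 3464495102
Step 2: 3464495102 ^ (1 << 10) = 3464495102 ^ 1024 = 3464494078

3464494078


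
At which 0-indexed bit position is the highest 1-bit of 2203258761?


0b10000011010100110000111110001001. Highest set bit at position 31

31


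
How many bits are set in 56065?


0b1101101100000001 has 7 set bits

7


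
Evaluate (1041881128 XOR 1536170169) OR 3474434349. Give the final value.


Step 1: 1041881128 ^ 1536170169 = 1703526545
Step 2: 1703526545 | 3474434349 = 4020234685

4020234685


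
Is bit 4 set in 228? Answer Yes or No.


0b11100100, bit 4 = 0. No

No


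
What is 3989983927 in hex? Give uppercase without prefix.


3989983927 = EDD252B7 hex

EDD252B7


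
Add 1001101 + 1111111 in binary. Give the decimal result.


1001101 + 1111111 = 11001100 = 204

204


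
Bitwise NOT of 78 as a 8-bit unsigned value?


~0b1001110 = 0b10110001 = 177 (8-bit unsigned)

177


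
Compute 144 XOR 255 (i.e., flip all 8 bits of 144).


144 ^ 255 = 111

111


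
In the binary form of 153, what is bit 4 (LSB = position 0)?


0b10011001, position 4 = 1

1


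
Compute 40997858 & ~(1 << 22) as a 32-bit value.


40997858 & ~(1 << 22) = 36803554

36803554


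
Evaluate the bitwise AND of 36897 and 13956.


0b1001000000100001 & 0b11011010000100 = 0b1000000000000 = 4096

4096


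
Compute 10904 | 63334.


0b10101010011000 | 0b1111011101100110 = 0b1111111111111110 = 65534

65534


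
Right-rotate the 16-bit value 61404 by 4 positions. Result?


Rotate 0b1110111111011100 right by 4 (16-bit) = 0b1100111011111101 = 52989

52989


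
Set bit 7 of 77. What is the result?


77 | (1 << 7) = 77 | 128 = 205

205


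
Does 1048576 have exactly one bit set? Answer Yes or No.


0b100000000000000000000. Only one bit set => Yes

Yes


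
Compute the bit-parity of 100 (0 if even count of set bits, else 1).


0b1100100 has 3 ones => parity 1

1


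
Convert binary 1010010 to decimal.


1010010 in decimal = 82

82


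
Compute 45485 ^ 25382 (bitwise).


0b1011000110101101 ^ 0b110001100100110 = 0b1101001010001011 = 53899

53899


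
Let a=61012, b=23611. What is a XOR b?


61012 ^ 23611 = 45679

45679


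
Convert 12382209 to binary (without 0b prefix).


12382209 = 101111001111000000000001 in binary

101111001111000000000001


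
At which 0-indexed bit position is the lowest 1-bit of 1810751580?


0b1101011111011011110000001011100. Lowest set bit at position 2

2


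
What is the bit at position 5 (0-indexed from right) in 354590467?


0b10101001000101001111100000011, position 5 = 0

0


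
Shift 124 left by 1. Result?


0b1111100 << 1 = 0b11111000 = 248

248


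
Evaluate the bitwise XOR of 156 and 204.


0b10011100 ^ 0b11001100 = 0b1010000 = 80

80


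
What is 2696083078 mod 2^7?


2696083078 & 127 = 6

6


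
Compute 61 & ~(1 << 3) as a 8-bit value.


61 & ~(1 << 3) = 53

53


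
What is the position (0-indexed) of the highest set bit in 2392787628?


0b10001110100111110000101010101100. Highest set bit at position 31

31


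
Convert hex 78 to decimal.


78 hex = 120 decimal

120


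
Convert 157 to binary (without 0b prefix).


157 = 10011101 in binary

10011101


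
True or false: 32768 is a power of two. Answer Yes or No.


0b1000000000000000. Only one bit set => Yes

Yes


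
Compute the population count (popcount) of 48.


0b110000 has 2 set bits

2


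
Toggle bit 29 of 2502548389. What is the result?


2502548389 ^ (1 << 29) = 2502548389 ^ 536870912 = 3039419301

3039419301


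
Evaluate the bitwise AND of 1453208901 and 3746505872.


0b1010110100111100011010101000101 & 0b11011111010011110010010010010000 = 0b1010110000011100010010000000000 = 1443767296

1443767296


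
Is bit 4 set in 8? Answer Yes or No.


0b1000, bit 4 = 0. No

No


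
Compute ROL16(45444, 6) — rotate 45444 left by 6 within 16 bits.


Rotate 0b1011000110000100 left by 6 (16-bit) = 0b110000100101100 = 24876

24876


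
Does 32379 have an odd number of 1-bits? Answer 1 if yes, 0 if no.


0b111111001111011 has 12 ones => parity 0

0


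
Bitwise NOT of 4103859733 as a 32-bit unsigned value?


~0b11110100100110111110111000010101 = 0b1011011001000001000111101010 = 191107562 (32-bit unsigned)

191107562


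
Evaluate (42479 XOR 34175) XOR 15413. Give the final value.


Step 1: 42479 ^ 34175 = 8336
Step 2: 8336 ^ 15413 = 7333

7333


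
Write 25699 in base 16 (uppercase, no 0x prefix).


25699 = 6463 hex

6463


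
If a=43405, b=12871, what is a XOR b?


43405 ^ 12871 = 39882

39882


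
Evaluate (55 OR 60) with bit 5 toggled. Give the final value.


Step 1: 55 | 60 = 63
Step 2: 63 ^ (1 << 5) = 63 ^ 32 = 31

31


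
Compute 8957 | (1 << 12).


8957 | (1 << 12) = 8957 | 4096 = 13053

13053


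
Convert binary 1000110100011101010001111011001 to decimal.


1000110100011101010001111011001 in decimal = 1183753177

1183753177


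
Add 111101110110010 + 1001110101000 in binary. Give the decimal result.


111101110110010 + 1001110101000 = 1000111101011010 = 36698

36698


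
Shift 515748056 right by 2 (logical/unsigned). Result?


0b11110101111011011000011011000 >> 2 = 0b111101011110110110000110110 = 128937014

128937014


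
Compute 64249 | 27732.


0b1111101011111001 | 0b110110001010100 = 0b1111111011111101 = 65277

65277


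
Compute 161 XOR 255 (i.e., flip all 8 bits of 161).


161 ^ 255 = 94

94


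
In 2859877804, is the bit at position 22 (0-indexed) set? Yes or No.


0b10101010011101100100010110101100, bit 22 = 1. Yes

Yes


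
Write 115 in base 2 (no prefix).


115 = 1110011 in binary

1110011


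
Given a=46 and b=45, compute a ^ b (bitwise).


46 ^ 45 = 3

3


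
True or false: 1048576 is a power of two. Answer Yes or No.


0b100000000000000000000. Only one bit set => Yes

Yes


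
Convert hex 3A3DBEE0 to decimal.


3A3DBEE0 hex = 977125088 decimal

977125088


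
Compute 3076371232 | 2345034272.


0b10110111010111011011001100100000 | 0b10001011110001100110001000100000 = 0b10111111110111111111001100100000 = 3219125024

3219125024


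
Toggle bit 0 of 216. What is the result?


216 ^ (1 << 0) = 216 ^ 1 = 217

217


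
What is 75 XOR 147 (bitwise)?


0b1001011 ^ 0b10010011 = 0b11011000 = 216

216


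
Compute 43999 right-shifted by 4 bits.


0b1010101111011111 >> 4 = 0b101010111101 = 2749

2749


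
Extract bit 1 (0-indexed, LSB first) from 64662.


0b1111110010010110, position 1 = 1

1


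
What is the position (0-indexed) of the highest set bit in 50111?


0b1100001110111111. Highest set bit at position 15

15


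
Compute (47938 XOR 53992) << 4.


Step 1: 47938 ^ 53992 = 27050
Step 2: 27050 << 4 = 432800

432800


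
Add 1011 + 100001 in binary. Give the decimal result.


1011 + 100001 = 101100 = 44

44


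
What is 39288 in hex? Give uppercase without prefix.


39288 = 9978 hex

9978


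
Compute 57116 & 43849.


0b1101111100011100 & 0b1010101101001001 = 0b1000101100001000 = 35592

35592


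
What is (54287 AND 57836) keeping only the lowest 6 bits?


Step 1: 54287 & 57836 = 49164
Step 2: 49164 & 63 = 12

12


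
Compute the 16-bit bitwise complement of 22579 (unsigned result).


~0b101100000110011 = 0b1010011111001100 = 42956 (16-bit unsigned)

42956


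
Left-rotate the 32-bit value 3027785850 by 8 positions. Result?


Rotate 0b10110100011110000101100001111010 left by 8 (32-bit) = 0b1111000010110000111101010110100 = 2019064500

2019064500


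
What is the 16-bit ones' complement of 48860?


48860 ^ 65535 = 16675

16675


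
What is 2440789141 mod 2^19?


2440789141 & 524287 = 228501

228501


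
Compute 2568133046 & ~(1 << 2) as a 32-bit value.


2568133046 & ~(1 << 2) = 2568133042

2568133042


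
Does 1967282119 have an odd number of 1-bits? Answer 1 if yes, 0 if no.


0b1110101010000100101011111000111 has 17 ones => parity 1

1


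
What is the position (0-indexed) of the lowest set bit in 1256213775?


0b1001010111000000100110100001111. Lowest set bit at position 0

0


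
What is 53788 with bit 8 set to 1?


53788 | (1 << 8) = 53788 | 256 = 54044

54044


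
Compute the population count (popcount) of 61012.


0b1110111001010100 has 9 set bits

9


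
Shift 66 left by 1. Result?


0b1000010 << 1 = 0b10000100 = 132

132


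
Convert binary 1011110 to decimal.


1011110 in decimal = 94

94


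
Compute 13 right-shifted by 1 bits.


0b1101 >> 1 = 0b110 = 6

6


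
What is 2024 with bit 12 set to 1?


2024 | (1 << 12) = 2024 | 4096 = 6120

6120


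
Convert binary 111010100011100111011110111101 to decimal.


111010100011100111011110111101 in decimal = 982415293

982415293


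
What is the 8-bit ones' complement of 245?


245 ^ 255 = 10

10


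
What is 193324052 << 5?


0b1011100001011110010000010100 << 5 = 0b101110000101111001000001010000000 = 6186369664

6186369664


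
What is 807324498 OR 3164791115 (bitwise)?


0b110000000111101100101101010010 | 0b10111100101000101110000101001011 = 0b10111100101111101110101101011011 = 3166628699

3166628699


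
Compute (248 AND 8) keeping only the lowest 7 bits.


Step 1: 248 & 8 = 8
Step 2: 8 & 127 = 8

8


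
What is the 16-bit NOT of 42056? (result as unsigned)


~0b1010010001001000 = 0b101101110110111 = 23479 (16-bit unsigned)

23479


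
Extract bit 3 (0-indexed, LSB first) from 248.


0b11111000, position 3 = 1

1


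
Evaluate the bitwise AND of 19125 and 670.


0b100101010110101 & 0b1010011110 = 0b1010010100 = 660

660


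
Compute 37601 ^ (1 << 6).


37601 ^ (1 << 6) = 37601 ^ 64 = 37537

37537


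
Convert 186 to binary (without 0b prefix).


186 = 10111010 in binary

10111010


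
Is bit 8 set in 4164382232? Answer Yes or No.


0b11111000001101110110111000011000, bit 8 = 0. No

No


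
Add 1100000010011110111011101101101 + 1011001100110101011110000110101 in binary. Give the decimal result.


1100000010011110111011101101101 + 1011001100110101011110000110101 = 10111001111010100011001110100010 = 3119133602

3119133602


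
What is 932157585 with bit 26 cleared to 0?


932157585 & ~(1 << 26) = 865048721

865048721


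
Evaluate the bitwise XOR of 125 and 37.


0b1111101 ^ 0b100101 = 0b1011000 = 88

88


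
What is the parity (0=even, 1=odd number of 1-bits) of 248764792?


0b1110110100111101100101111000 has 17 ones => parity 1

1


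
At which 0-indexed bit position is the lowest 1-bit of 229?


0b11100101. Lowest set bit at position 0

0


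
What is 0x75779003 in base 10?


75779003 hex = 1970769923 decimal

1970769923


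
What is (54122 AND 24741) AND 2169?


Step 1: 54122 & 24741 = 16416
Step 2: 16416 & 2169 = 32

32


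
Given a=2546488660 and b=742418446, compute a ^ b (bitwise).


2546488660 ^ 742418446 = 3146267994

3146267994


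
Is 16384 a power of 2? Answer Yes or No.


0b100000000000000. Only one bit set => Yes

Yes


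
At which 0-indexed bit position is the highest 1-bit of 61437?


0b1110111111111101. Highest set bit at position 15

15


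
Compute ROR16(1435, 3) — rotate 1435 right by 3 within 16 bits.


Rotate 0b10110011011 right by 3 (16-bit) = 0b110000010110011 = 24755

24755


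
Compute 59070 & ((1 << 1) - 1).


59070 & 1 = 0

0


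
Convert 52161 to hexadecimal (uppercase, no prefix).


52161 = CBC1 hex

CBC1


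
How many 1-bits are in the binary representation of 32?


0b100000 has 1 set bits

1


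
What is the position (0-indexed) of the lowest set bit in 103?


0b1100111. Lowest set bit at position 0

0


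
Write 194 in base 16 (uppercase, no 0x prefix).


194 = C2 hex

C2


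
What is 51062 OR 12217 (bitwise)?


0b1100011101110110 | 0b10111110111001 = 0b1110111111111111 = 61439

61439


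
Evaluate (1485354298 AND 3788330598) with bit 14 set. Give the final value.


Step 1: 1485354298 & 3788330598 = 1082659874
Step 2: 1082659874 | (1 << 14) = 1082659874 | 16384 = 1082676258

1082676258


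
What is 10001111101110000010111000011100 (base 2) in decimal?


10001111101110000010111000011100 in decimal = 2411212316

2411212316


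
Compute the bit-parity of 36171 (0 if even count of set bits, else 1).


0b1000110101001011 has 8 ones => parity 0

0


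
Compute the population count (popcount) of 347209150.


0b10100101100011111110110111110 has 19 set bits

19


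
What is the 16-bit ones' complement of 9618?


9618 ^ 65535 = 55917

55917


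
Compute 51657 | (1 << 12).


51657 | (1 << 12) = 51657 | 4096 = 55753

55753


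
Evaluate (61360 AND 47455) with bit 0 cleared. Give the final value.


Step 1: 61360 & 47455 = 43280
Step 2: 43280 & ~(1 << 0) = 43280

43280


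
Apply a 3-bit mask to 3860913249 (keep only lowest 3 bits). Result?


3860913249 & 7 = 1

1


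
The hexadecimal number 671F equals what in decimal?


671F hex = 26399 decimal

26399


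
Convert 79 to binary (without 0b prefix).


79 = 1001111 in binary

1001111


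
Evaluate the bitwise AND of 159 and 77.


0b10011111 & 0b1001101 = 0b1101 = 13

13


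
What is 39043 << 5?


0b1001100010000011 << 5 = 0b100110001000001100000 = 1249376

1249376


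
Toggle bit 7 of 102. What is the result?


102 ^ (1 << 7) = 102 ^ 128 = 230

230


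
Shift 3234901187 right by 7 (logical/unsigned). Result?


0b11000000110100001010110011000011 >> 7 = 0b1100000011010000101011001 = 25272665

25272665


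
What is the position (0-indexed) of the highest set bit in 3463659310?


0b11001110011100110011111100101110. Highest set bit at position 31

31


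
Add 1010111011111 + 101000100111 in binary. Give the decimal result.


1010111011111 + 101000100111 = 10000000000110 = 8198

8198


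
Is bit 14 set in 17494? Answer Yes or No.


0b100010001010110, bit 14 = 1. Yes

Yes


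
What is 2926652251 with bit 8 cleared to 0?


2926652251 & ~(1 << 8) = 2926651995

2926651995


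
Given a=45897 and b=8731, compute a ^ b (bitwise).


45897 ^ 8731 = 37202

37202


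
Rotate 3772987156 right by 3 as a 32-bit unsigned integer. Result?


Rotate 0b11100000111000110011011100010100 right by 3 (32-bit) = 0b10011100000111000110011011100010 = 2619107042

2619107042


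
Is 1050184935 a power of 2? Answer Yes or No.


0b111110100110001000110011100111. Multiple bits set => No

No


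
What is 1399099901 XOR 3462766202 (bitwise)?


0b1010011011001001001000111111101 ^ 0b11001110011001011001111001111010 = 0b10011101000000010000111110000111 = 2634092423

2634092423


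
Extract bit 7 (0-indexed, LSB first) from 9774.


0b10011000101110, position 7 = 0

0


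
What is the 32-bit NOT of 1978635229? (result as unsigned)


~0b1110101111011111001001111011101 = 0b10001010000100000110110000100010 = 2316332066 (32-bit unsigned)

2316332066


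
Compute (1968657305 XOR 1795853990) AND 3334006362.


Step 1: 1968657305 ^ 1795853990 = 509467967
Step 2: 509467967 & 3334006362 = 102286362

102286362


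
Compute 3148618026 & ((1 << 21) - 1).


3148618026 & 2097151 = 792874

792874


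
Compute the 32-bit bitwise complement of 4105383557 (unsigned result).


~0b11110100101100110010111010000101 = 0b1011010011001101000101111010 = 189583738 (32-bit unsigned)

189583738


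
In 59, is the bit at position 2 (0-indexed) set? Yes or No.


0b111011, bit 2 = 0. No

No


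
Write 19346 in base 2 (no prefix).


19346 = 100101110010010 in binary

100101110010010


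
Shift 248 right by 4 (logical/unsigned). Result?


0b11111000 >> 4 = 0b1111 = 15

15


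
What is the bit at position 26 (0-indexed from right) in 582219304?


0b100010101100111111011000101000, position 26 = 0

0


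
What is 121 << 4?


0b1111001 << 4 = 0b11110010000 = 1936

1936


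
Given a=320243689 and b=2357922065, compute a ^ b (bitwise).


320243689 ^ 2357922065 = 2677903096

2677903096


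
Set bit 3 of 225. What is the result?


225 | (1 << 3) = 225 | 8 = 233

233


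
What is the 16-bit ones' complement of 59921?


59921 ^ 65535 = 5614

5614
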